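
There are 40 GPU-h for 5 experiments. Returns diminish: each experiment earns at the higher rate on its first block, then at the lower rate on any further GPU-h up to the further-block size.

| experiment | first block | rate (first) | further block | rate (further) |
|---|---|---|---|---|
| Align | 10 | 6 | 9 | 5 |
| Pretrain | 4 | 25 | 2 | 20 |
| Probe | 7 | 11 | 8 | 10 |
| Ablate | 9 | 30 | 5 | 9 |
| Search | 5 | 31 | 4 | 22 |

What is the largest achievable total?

819

Order all 10 blocks by rate: Search/T1 31 > Ablate/T1 30 > Pretrain/T1 25 > Search/T2 22 > Pretrain/T2 20 > Probe/T1 11 > Probe/T2 10 > Ablate/T2 9 > Align/T1 6 > Align/T2 5.
Fill Search T1 block (5 at 31) → 35 left.
Ablate/T1 (30): +9 → 26 left.
Pretrain T1 at 25: fill all 4 → 22 left.
Search T2 at 22: fill all 4 → 18 left.
Pretrain T2 at 20: fill all 2 → 16 left.
Fill Probe T1 block (7 at 11) → 9 left.
Probe/T2 (10): +8 → 1 left.
Ablate T2 at 9: only 1 left, fill 1.
Total = 31×5 + 30×9 + 25×4 + 22×4 + 20×2 + 11×7 + 10×8 + 9×1 = 819.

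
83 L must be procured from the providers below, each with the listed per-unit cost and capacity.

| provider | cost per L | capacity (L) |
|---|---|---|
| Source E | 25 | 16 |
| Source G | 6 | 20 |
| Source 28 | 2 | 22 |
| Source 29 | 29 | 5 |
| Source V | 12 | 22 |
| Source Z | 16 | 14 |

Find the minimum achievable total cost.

Cheapest first:
Take 22 from Source 28 at 2 → need 61 more.
Source G (6): use full 20 → 41 L to go.
Take 22 from Source V at 12 → need 19 more.
Take 14 from Source Z at 16 → need 5 more.
Take 5 from Source E at 25 to finish.
Source 29: unused.
Cost = 22×2 + 20×6 + 22×12 + 14×16 + 5×25 = 777.

777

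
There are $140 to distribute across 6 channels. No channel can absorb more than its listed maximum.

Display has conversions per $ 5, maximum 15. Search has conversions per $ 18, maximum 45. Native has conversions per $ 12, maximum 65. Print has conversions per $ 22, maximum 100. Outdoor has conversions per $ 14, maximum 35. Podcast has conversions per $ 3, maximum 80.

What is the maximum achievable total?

2920

Highest conversions per $ first: Print 22 > Search 18 > Outdoor 14 > Native 12 > Display 5 > Podcast 3.
Print: +100 to 100 (cap) → 40 left.
Search has room for 45 but only 40 remain, so it gets 40.
Total = 18×40 + 22×100 = 2920.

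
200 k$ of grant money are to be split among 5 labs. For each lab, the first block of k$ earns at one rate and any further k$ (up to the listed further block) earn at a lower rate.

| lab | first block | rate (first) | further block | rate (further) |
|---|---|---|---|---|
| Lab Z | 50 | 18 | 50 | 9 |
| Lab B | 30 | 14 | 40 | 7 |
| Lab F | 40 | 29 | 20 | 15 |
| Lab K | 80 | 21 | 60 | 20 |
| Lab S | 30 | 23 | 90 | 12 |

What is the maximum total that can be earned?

Rank every tier by rate: Lab F/T1 29 > Lab S/T1 23 > Lab K/T1 21 > Lab K/T2 20 > Lab Z/T1 18 > Lab F/T2 15 > Lab B/T1 14 > Lab S/T2 12 > Lab Z/T2 9 > Lab B/T2 7.
Lab F T1 at 29: fill all 40 → 160 left.
Lab S/T1 (23): +30 → 130 left.
Lab K/T1 (21): +80 → 50 left.
50 remain; put them into Lab K T2 at 20.
Total = 29×40 + 23×30 + 21×80 + 20×50 = 4530.

4530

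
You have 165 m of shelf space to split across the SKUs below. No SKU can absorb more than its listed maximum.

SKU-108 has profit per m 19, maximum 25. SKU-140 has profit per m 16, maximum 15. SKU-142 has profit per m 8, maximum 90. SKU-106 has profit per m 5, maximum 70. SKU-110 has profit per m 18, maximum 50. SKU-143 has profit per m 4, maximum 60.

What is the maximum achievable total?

Highest profit per m first: SKU-108 19 > SKU-110 18 > SKU-140 16 > SKU-142 8 > SKU-106 5 > SKU-143 4.
Give SKU-108 25 to hit its cap of 25 ; 140 left.
SKU-110 takes 50 to reach its cap of 50 ; 90 left.
SKU-140 takes 15 to reach its cap of 15 ; 75 left.
SKU-142 has room for 90 but only 75 remain, so it gets 75.
Total = 19×25 + 16×15 + 8×75 + 18×50 = 2215.

2215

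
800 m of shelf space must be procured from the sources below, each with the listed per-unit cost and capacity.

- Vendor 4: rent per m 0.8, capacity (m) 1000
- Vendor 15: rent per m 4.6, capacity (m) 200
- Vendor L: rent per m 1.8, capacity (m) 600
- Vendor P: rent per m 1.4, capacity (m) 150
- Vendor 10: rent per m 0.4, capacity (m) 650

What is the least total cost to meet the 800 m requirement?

380

Fill from the cheapest source first.
Take 650 from Vendor 10 at 0.4 — need 150 more.
Take 150 from Vendor 4 at 0.8 to finish.
Vendor P, Vendor L, Vendor 15: unused.
Cost = 650×0.4 + 150×0.8 = 380.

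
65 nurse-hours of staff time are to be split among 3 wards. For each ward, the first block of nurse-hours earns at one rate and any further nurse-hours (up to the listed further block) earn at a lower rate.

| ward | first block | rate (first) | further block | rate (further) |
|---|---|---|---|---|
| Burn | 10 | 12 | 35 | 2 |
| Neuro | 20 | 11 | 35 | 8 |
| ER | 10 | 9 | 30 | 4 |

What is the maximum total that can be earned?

Treat each block as its own option and order by rate: Burn/first 12 > Neuro/first 11 > ER/first 9 > Neuro/second 8 > ER/second 4 > Burn/second 2.
Burn first at 12: fill all 10 ; 55 left.
Neuro first at 11: fill all 20 ; 35 left.
Fill ER first block (10 at 9) ; 25 left.
Neuro/second: +25 of 35 at 8; pool empty.
Total = 12×10 + 11×20 + 9×10 + 8×25 = 630.

630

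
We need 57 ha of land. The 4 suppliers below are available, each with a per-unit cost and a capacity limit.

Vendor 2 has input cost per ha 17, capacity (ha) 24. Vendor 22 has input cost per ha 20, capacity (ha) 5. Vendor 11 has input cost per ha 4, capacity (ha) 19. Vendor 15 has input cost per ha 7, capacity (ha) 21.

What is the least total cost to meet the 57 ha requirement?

Fill from the cheapest supplier first.
Take 19 from Vendor 11 at 4 — need 38 more.
Take 21 from Vendor 15 at 7 — need 17 more.
Take 17 from Vendor 2 at 17 to finish.
Vendor 22: unused.
Cost = 19×4 + 21×7 + 17×17 = 512.

512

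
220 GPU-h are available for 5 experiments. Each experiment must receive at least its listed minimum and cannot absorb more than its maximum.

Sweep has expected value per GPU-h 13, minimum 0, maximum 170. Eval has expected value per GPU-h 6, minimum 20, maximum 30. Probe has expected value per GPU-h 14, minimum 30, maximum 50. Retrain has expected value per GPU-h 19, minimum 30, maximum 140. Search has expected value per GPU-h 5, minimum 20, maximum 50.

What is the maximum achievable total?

3440

Meeting every minimum uses 0+20+30+30+20 = 100 GPU-h, leaving 120.
Order the experiments by expected value per GPU-h: Retrain 19 > Probe 14 > Sweep 13 > Eval 6 > Search 5.
Retrain: +110 to 140 (cap) ; 10 left.
Probe: +10 (room for 20) → 40. Pool exhausted.
Total = 6×20 + 14×40 + 19×140 + 5×20 = 3440.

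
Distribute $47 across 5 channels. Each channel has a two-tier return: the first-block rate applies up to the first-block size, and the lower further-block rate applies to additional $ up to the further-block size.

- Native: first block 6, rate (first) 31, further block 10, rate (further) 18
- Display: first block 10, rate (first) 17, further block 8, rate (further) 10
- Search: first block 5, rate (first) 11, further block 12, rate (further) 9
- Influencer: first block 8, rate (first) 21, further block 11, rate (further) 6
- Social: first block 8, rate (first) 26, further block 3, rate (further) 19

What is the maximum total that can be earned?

991

Rank every tier by rate: Native/tier1 31 > Social/tier1 26 > Influencer/tier1 21 > Social/tier2 19 > Native/tier2 18 > Display/tier1 17 > Search/tier1 11 > Display/tier2 10 > Search/tier2 9 > Influencer/tier2 6.
Native tier1 at 31: fill all 6 → 41 left.
Social/tier1 (26): +8 → 33 left.
Fill Influencer tier1 block (8 at 21) → 25 left.
Fill Social tier2 block (3 at 19) → 22 left.
Native/tier2 (18): +10 → 12 left.
Display/tier1 (17): +10 → 2 left.
Search/tier1: +2 of 5 at 11; pool empty.
Total = 31×6 + 26×8 + 21×8 + 19×3 + 18×10 + 17×10 + 11×2 = 991.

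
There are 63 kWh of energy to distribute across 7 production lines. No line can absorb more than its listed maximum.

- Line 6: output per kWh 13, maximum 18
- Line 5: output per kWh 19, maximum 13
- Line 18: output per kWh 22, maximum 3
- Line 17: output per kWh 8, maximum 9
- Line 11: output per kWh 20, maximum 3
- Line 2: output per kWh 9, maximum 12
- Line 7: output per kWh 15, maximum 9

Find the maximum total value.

890

Rank by output per kWh: Line 18 22 > Line 11 20 > Line 5 19 > Line 7 15 > Line 6 13 > Line 2 9 > Line 17 8.
Give Line 18 3 to hit its cap of 3 → 60 left.
Give Line 11 3 to hit its cap of 3 → 57 left.
Line 5: +13 to 13 (cap) → 44 left.
Line 7: +9 to 9 (cap) → 35 left.
Give Line 6 18 to hit its cap of 18 → 17 left.
Give Line 2 12 to hit its cap of 12 → 5 left.
Line 17: +5 (room for 9) → 5. Pool exhausted.
Total = 13×18 + 19×13 + 22×3 + 8×5 + 20×3 + 9×12 + 15×9 = 890.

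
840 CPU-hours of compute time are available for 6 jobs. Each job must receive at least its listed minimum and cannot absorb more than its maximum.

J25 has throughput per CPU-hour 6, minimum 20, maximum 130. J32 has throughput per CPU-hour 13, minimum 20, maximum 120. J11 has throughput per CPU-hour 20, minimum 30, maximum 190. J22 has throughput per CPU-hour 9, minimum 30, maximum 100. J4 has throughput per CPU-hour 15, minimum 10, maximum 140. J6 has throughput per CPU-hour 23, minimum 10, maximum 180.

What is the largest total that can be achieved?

Meeting every minimum uses 20+20+30+30+10+10 = 120 CPU-hours, leaving 720.
Order the jobs by throughput per CPU-hour: J6 23 > J11 20 > J4 15 > J32 13 > J22 9 > J25 6.
J6: +170 to 180 (cap) → 550 left.
Give J11 160 more to hit its cap of 190 → 390 left.
Give J4 130 more to hit its cap of 140 → 260 left.
J32 takes 100 more to reach its cap of 120 → 160 left.
J22: +70 to 100 (cap) → 90 left.
J25: +90 (room for 110) → 110. Pool exhausted.
Total = 6×110 + 13×120 + 20×190 + 9×100 + 15×140 + 23×180 = 13160.

13160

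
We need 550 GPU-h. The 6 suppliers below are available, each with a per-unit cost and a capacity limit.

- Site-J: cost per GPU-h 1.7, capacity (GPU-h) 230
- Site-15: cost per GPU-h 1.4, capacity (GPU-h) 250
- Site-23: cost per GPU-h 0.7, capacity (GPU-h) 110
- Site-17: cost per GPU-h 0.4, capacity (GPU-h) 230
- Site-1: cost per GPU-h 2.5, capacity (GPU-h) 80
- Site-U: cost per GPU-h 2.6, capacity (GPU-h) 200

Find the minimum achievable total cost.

463

Fill from the cheapest supplier first.
Take 230 from Site-17 at 0.4 → need 320 more.
Take 110 from Site-23 at 0.7 → need 210 more.
Take 210 from Site-15 at 1.4 to finish.
Site-J, Site-1, Site-U: unused.
Cost = 230×0.4 + 110×0.7 + 210×1.4 = 463.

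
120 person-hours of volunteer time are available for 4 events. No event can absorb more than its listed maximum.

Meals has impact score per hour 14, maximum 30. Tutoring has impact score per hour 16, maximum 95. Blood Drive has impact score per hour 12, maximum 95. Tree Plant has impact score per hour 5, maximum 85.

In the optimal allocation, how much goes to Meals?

25

Order the events by impact score per hour: Tutoring 16 > Meals 14 > Blood Drive 12 > Tree Plant 5.
Give Tutoring 95 to hit its cap of 95 ; 25 left.
Only 25 left; Meals takes them to reach 25.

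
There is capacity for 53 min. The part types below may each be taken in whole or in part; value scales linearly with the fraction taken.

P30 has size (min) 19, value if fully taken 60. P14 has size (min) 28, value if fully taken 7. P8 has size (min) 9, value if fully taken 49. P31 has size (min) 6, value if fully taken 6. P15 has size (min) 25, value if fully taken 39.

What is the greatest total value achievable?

Sort by value density: P8 49/9≈5.44, P30 60/19≈3.16, P15 39/25≈1.56, P31 6/6≈1, P14 7/28≈0.25.
All 9 min of P8 fit (value 49) — 44 remain.
Take all of P30 (19 min, value 60) — 25 min left.
All 25 min of P15 fit (value 39) — 0 remain.
Total value = 148.

148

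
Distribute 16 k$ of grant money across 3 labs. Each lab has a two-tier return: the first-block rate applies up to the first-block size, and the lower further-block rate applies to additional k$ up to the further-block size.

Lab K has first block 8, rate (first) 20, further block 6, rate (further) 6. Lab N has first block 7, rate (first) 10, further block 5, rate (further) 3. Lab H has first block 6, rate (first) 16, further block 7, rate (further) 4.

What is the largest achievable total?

276

Treat each block as its own option and order by rate: Lab K/first 20 > Lab H/first 16 > Lab N/first 10 > Lab K/second 6 > Lab H/second 4 > Lab N/second 3.
Lab K first at 20: fill all 8 → 8 left.
Lab H first at 16: fill all 6 → 2 left.
2 remain; put them into Lab N first at 10.
Total = 20×8 + 16×6 + 10×2 = 276.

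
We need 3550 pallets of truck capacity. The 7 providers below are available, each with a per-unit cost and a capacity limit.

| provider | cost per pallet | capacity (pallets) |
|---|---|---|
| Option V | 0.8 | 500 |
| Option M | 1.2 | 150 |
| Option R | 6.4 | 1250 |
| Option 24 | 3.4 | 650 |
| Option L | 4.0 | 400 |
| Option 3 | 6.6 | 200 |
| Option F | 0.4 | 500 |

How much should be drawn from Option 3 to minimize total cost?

Use providers in increasing cost order.
Option F at 0.4: take all 500 pallets ; 3050 still needed.
Take 500 from Option V at 0.8 ; need 2550 more.
Option M at 1.2: take all 150 pallets ; 2400 still needed.
Take 650 from Option 24 at 3.4 ; need 1750 more.
Option L at 4.0: take all 400 pallets ; 1350 still needed.
Take 1250 from Option R at 6.4 ; need 100 more.
Take 100 from Option 3 at 6.6 to finish.

100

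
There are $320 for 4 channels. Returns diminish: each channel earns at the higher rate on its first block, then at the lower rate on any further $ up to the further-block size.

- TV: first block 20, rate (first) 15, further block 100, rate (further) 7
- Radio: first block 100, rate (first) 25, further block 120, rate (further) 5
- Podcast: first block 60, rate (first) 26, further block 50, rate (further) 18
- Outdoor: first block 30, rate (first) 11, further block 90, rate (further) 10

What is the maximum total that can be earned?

Treat each block as its own option and order by rate: Podcast/tier1 26 > Radio/tier1 25 > Podcast/tier2 18 > TV/tier1 15 > Outdoor/tier1 11 > Outdoor/tier2 10 > TV/tier2 7 > Radio/tier2 5.
Podcast tier1 at 26: fill all 60 ; 260 left.
Radio tier1 at 25: fill all 100 ; 160 left.
Podcast tier2 at 18: fill all 50 ; 110 left.
TV/tier1 (15): +20 ; 90 left.
Outdoor tier1 at 11: fill all 30 ; 60 left.
60 remain; put them into Outdoor tier2 at 10.
Total = 26×60 + 25×100 + 18×50 + 15×20 + 11×30 + 10×60 = 6190.

6190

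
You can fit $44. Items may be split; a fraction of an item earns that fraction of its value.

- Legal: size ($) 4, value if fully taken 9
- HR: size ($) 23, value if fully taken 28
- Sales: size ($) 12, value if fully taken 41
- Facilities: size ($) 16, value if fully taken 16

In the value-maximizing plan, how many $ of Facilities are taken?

Rank by value-to-size ratio: Sales 41/12≈3.42, Legal 9/4≈2.25, HR 28/23≈1.22, Facilities 16/16≈1.
All 12 $ of Sales fit (value 41) ; 32 remain.
Take all of Legal (4 $, value 9) ; 28 $ left.
Take all of HR (23 $, value 28) ; 5 $ left.
Only 5 $ remain; take 5/16 of Facilities for value 16×5/16 = 5.

5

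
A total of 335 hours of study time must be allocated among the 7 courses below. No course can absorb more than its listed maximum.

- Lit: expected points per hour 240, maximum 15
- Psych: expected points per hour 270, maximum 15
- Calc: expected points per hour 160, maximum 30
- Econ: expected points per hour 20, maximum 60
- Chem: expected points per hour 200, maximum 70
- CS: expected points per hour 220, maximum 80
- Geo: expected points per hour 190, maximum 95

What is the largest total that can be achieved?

Order the courses by expected points per hour: Psych 270 > Lit 240 > CS 220 > Chem 200 > Geo 190 > Calc 160 > Econ 20.
Give Psych 15 to hit its cap of 15 — 320 left.
Give Lit 15 to hit its cap of 15 — 305 left.
Give CS 80 to hit its cap of 80 — 225 left.
Give Chem 70 to hit its cap of 70 — 155 left.
Geo takes 95 to reach its cap of 95 — 60 left.
Calc: +30 to 30 (cap) — 30 left.
Only 30 left; Econ takes them to reach 30.
Total = 240×15 + 270×15 + 160×30 + 20×30 + 200×70 + 220×80 + 190×95 = 62700.

62700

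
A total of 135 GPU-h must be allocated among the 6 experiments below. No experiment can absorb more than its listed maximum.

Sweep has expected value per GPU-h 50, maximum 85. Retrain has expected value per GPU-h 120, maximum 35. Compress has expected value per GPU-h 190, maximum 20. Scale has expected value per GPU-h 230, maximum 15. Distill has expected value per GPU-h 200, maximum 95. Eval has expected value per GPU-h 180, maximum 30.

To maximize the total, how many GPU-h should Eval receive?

Highest expected value per GPU-h first: Scale 230 > Distill 200 > Compress 190 > Eval 180 > Retrain 120 > Sweep 50.
Scale takes 15 to reach its cap of 15 ; 120 left.
Distill takes 95 to reach its cap of 95 ; 25 left.
Compress: +20 to 20 (cap) ; 5 left.
Eval has room for 30 but only 5 remain, so it gets 5.

5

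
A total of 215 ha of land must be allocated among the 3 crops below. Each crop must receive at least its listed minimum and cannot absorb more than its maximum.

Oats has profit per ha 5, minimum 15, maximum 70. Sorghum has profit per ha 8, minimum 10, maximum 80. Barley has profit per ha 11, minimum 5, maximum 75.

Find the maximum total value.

1765

Meeting every minimum uses 15+10+5 = 30 ha, leaving 185.
Highest profit per ha first: Barley 11 > Sorghum 8 > Oats 5.
Barley: +70 to 75 (cap) — 115 left.
Sorghum: +70 to 80 (cap) — 45 left.
Only 45 left; Oats takes them to reach 60.
Total = 5×60 + 8×80 + 11×75 = 1765.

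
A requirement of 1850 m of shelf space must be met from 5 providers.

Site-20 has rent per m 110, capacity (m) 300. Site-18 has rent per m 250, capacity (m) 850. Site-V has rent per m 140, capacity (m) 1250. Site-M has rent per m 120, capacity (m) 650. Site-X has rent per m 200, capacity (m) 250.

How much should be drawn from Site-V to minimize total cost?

Fill from the cheapest provider first.
Site-20 (110): use full 300 ; 1550 m to go.
Site-M (120): use full 650 ; 900 m to go.
Take 900 from Site-V at 140 to finish.
Site-X, Site-18: unused.

900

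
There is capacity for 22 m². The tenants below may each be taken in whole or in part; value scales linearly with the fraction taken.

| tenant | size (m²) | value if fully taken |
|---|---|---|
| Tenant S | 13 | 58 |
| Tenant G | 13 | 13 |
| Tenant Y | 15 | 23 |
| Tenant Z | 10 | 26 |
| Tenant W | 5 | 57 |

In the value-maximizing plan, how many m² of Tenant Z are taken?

Sort by value density: Tenant W 57/5≈11.4, Tenant S 58/13≈4.46, Tenant Z 26/10≈2.6, Tenant Y 23/15≈1.53, Tenant G 13/13≈1.
Take all of Tenant W (5 m², value 57) → 17 m² left.
Take all of Tenant S (13 m², value 58) → 4 m² left.
Fill the last 4 m² with part of Tenant Z: 4/10 of it earns 10.4.

4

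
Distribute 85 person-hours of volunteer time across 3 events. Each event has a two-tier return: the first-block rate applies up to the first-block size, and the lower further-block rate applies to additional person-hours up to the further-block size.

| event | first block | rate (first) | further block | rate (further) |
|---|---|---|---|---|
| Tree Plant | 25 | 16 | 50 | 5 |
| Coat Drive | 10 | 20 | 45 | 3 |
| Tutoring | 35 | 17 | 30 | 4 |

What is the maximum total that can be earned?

Rank every tier by rate: Coat Drive/tier1 20 > Tutoring/tier1 17 > Tree Plant/tier1 16 > Tree Plant/tier2 5 > Tutoring/tier2 4 > Coat Drive/tier2 3.
Coat Drive tier1 at 20: fill all 10 → 75 left.
Tutoring tier1 at 17: fill all 35 → 40 left.
Fill Tree Plant tier1 block (25 at 16) → 15 left.
Tree Plant/tier2: +15 of 50 at 5; pool empty.
Total = 20×10 + 17×35 + 16×25 + 5×15 = 1270.

1270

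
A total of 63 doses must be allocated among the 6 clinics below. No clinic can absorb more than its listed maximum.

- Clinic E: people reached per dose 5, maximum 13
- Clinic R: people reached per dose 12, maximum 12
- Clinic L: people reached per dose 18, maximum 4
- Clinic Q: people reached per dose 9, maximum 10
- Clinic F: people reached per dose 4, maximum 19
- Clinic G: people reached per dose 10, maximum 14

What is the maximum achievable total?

Rank by people reached per dose: Clinic L 18 > Clinic R 12 > Clinic G 10 > Clinic Q 9 > Clinic E 5 > Clinic F 4.
Clinic L takes 4 to reach its cap of 4 ; 59 left.
Give Clinic R 12 to hit its cap of 12 ; 47 left.
Clinic G takes 14 to reach its cap of 14 ; 33 left.
Clinic Q: +10 to 10 (cap) ; 23 left.
Give Clinic E 13 to hit its cap of 13 ; 10 left.
Clinic F: +10 (room for 19) → 10. Pool exhausted.
Total = 5×13 + 12×12 + 18×4 + 9×10 + 4×10 + 10×14 = 551.

551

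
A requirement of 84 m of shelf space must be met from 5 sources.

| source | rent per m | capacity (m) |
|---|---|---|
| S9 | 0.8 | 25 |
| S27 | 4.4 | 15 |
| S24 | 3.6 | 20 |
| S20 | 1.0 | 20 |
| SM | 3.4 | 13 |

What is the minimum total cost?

Use sources in increasing cost order.
Take 25 from S9 at 0.8 — need 59 more.
S20 (1.0): use full 20 — 39 m to go.
SM (3.4): use full 13 — 26 m to go.
S24 (3.6): use full 20 — 6 m to go.
S27 (4.4): take the remaining 6 — done.
Cost = 25×0.8 + 20×1.0 + 13×3.4 + 20×3.6 + 6×4.4 = 182.6.

182.6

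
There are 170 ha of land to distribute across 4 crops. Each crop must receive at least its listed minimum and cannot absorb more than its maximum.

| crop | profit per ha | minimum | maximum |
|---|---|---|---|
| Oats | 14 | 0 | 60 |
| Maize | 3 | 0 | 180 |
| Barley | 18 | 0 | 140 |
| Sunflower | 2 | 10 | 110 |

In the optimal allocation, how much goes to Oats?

Meeting every minimum uses 0+0+0+10 = 10 ha, leaving 160.
Highest profit per ha first: Barley 18 > Oats 14 > Maize 3 > Sunflower 2.
Barley: +140 to 140 (cap) → 20 left.
Oats has room for 60 more but only 20 remain, so it gets 20.

20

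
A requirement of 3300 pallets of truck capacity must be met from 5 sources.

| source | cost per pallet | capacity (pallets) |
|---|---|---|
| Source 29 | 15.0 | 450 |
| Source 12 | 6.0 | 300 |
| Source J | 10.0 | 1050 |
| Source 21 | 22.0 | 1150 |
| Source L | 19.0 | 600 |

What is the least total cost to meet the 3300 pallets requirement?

50250

Fill from the cheapest source first.
Source 12 at 6.0: take all 300 pallets ; 3000 still needed.
Source J at 10.0: take all 1050 pallets ; 1950 still needed.
Source 29 (15.0): use full 450 ; 1500 pallets to go.
Source L at 19.0: take all 600 pallets ; 900 still needed.
Source 21 at 22.0: take 900 of its 1150 ; requirement met.
Cost = 300×6.0 + 1050×10.0 + 450×15.0 + 600×19.0 + 900×22.0 = 50250.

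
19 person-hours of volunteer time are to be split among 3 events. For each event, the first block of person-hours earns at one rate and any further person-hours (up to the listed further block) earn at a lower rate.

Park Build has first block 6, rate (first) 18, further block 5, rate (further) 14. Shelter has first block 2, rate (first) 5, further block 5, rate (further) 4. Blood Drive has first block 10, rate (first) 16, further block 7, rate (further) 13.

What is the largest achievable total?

Treat each block as its own option and order by rate: Park Build/T1 18 > Blood Drive/T1 16 > Park Build/T2 14 > Blood Drive/T2 13 > Shelter/T1 5 > Shelter/T2 4.
Park Build T1 at 18: fill all 6 → 13 left.
Blood Drive/T1 (16): +10 → 3 left.
Park Build/T2: +3 of 5 at 14; pool empty.
Total = 18×6 + 16×10 + 14×3 = 310.

310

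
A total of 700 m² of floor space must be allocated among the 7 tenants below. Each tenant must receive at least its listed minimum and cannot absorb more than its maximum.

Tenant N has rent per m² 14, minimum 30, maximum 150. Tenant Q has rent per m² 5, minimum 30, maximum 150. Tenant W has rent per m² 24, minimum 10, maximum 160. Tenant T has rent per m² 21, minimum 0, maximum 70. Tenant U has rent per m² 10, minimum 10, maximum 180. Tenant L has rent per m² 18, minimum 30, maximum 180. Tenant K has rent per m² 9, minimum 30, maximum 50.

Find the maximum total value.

Meeting every minimum uses 30+30+10+0+10+30+30 = 140 m², leaving 560.
Order the tenants by rent per m²: Tenant W 24 > Tenant T 21 > Tenant L 18 > Tenant N 14 > Tenant U 10 > Tenant K 9 > Tenant Q 5.
Give Tenant W 150 more to hit its cap of 160 → 410 left.
Tenant T: +70 to 70 (cap) → 340 left.
Tenant L: +150 to 180 (cap) → 190 left.
Give Tenant N 120 more to hit its cap of 150 → 70 left.
Only 70 left; Tenant U takes them to reach 80.
Total = 14×150 + 5×30 + 24×160 + 21×70 + 10×80 + 18×180 + 9×30 = 11870.

11870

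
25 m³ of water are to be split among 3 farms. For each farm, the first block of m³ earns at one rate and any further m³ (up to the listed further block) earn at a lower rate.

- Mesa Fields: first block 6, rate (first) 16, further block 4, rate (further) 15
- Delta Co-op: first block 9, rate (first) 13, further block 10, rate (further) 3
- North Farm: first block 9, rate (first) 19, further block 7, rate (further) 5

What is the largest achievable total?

Rank every tier by rate: North Farm/tier1 19 > Mesa Fields/tier1 16 > Mesa Fields/tier2 15 > Delta Co-op/tier1 13 > North Farm/tier2 5 > Delta Co-op/tier2 3.
North Farm tier1 at 19: fill all 9 — 16 left.
Fill Mesa Fields tier1 block (6 at 16) — 10 left.
Mesa Fields tier2 at 15: fill all 4 — 6 left.
Delta Co-op tier1 at 13: only 6 left, fill 6.
Total = 19×9 + 16×6 + 15×4 + 13×6 = 405.

405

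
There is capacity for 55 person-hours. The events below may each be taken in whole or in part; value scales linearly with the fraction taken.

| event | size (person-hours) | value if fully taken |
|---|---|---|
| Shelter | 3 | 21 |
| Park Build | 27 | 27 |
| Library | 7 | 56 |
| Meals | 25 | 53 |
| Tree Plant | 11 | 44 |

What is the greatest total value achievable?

Sort by value density: Library 56/7≈8, Shelter 21/3≈7, Tree Plant 44/11≈4, Meals 53/25≈2.12, Park Build 27/27≈1.
Take all of Library (7 person-hours, value 56) — 48 person-hours left.
All 3 person-hours of Shelter fit (value 21) — 45 remain.
All 11 person-hours of Tree Plant fit (value 44) — 34 remain.
Meals: take in full, 25 person-hours for value 53 — 9 left.
9 person-hours left: a 9/27 share of Park Build gives 27×9/27 = 9.
Total value = 183.

183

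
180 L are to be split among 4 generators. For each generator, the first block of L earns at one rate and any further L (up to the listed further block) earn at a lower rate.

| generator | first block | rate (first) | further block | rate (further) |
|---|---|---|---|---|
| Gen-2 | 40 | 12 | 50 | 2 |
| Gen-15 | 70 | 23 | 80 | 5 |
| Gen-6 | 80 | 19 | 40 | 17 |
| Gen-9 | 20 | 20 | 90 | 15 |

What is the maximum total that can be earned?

3700

Rank every tier by rate: Gen-15/tier1 23 > Gen-9/tier1 20 > Gen-6/tier1 19 > Gen-6/tier2 17 > Gen-9/tier2 15 > Gen-2/tier1 12 > Gen-15/tier2 5 > Gen-2/tier2 2.
Gen-15/tier1 (23): +70 — 110 left.
Gen-9 tier1 at 20: fill all 20 — 90 left.
Gen-6 tier1 at 19: fill all 80 — 10 left.
Gen-6/tier2: +10 of 40 at 17; pool empty.
Total = 23×70 + 20×20 + 19×80 + 17×10 = 3700.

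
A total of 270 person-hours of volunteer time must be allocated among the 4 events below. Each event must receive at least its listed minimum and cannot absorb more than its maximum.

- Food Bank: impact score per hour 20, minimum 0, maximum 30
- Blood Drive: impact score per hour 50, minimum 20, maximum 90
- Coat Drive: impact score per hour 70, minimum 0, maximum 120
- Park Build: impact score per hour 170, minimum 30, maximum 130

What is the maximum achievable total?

Meeting every minimum uses 0+20+0+30 = 50 person-hours, leaving 220.
Highest impact score per hour first: Park Build 170 > Coat Drive 70 > Blood Drive 50 > Food Bank 20.
Park Build takes 100 more to reach its cap of 130 → 120 left.
Give Coat Drive 120 more to hit its cap of 120 → 0 left.
Total = 50×20 + 70×120 + 170×130 = 31500.

31500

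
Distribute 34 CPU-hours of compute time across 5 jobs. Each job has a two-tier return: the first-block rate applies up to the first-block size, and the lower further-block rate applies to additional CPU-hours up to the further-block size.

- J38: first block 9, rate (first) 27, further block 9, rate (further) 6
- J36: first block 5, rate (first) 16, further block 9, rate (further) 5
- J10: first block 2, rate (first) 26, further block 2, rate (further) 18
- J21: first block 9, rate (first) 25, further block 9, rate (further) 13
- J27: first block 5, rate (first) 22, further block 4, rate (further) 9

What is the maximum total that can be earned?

772

Order all 10 blocks by rate: J38/first 27 > J10/first 26 > J21/first 25 > J27/first 22 > J10/second 18 > J36/first 16 > J21/second 13 > J27/second 9 > J38/second 6 > J36/second 5.
J38 first at 27: fill all 9 ; 25 left.
J10/first (26): +2 ; 23 left.
J21 first at 25: fill all 9 ; 14 left.
Fill J27 first block (5 at 22) ; 9 left.
Fill J10 second block (2 at 18) ; 7 left.
Fill J36 first block (5 at 16) ; 2 left.
2 remain; put them into J21 second at 13.
Total = 27×9 + 26×2 + 25×9 + 22×5 + 18×2 + 16×5 + 13×2 = 772.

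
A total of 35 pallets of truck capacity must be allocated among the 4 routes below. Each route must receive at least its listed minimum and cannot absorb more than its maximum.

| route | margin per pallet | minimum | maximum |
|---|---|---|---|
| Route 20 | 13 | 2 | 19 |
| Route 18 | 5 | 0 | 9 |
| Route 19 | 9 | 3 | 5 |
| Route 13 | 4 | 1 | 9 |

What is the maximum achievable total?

345

Meeting every minimum uses 2+0+3+1 = 6 pallets, leaving 29.
Rank by margin per pallet: Route 20 13 > Route 19 9 > Route 18 5 > Route 13 4.
Route 20: +17 to 19 (cap) → 12 left.
Give Route 19 2 more to hit its cap of 5 → 10 left.
Give Route 18 9 more to hit its cap of 9 → 1 left.
Only 1 left; Route 13 takes them to reach 2.
Total = 13×19 + 5×9 + 9×5 + 4×2 = 345.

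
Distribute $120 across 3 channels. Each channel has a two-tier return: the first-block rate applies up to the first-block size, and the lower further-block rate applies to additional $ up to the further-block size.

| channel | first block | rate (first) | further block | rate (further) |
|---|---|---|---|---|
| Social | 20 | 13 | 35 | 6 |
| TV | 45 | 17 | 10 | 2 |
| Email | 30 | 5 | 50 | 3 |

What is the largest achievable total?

Rank every tier by rate: TV/first 17 > Social/first 13 > Social/second 6 > Email/first 5 > Email/second 3 > TV/second 2.
TV first at 17: fill all 45 — 75 left.
Fill Social first block (20 at 13) — 55 left.
Social second at 6: fill all 35 — 20 left.
20 remain; put them into Email first at 5.
Total = 17×45 + 13×20 + 6×35 + 5×20 = 1335.

1335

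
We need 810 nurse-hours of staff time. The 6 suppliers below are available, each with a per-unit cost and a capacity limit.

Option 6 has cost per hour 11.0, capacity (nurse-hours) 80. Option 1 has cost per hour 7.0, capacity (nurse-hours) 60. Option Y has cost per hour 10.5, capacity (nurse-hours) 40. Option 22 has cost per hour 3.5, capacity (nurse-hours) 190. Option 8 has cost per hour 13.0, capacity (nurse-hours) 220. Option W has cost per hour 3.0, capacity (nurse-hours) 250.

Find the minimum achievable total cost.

5605

Fill from the cheapest supplier first.
Option W at 3.0: take all 250 nurse-hours — 560 still needed.
Take 190 from Option 22 at 3.5 — need 370 more.
Option 1 at 7.0: take all 60 nurse-hours — 310 still needed.
Option Y at 10.5: take all 40 nurse-hours — 270 still needed.
Option 6 (11.0): use full 80 — 190 nurse-hours to go.
Option 8 (13.0): take the remaining 190 — done.
Cost = 250×3.0 + 190×3.5 + 60×7.0 + 40×10.5 + 80×11.0 + 190×13.0 = 5605.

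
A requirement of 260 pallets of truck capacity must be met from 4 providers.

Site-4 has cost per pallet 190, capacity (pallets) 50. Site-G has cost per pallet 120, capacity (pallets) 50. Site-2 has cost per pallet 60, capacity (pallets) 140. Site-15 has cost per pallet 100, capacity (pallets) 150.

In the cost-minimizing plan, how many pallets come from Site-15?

120

Fill from the cheapest provider first.
Site-2 (60): use full 140 → 120 pallets to go.
Site-15 at 100: take 120 of its 150 → requirement met.
Site-G, Site-4: unused.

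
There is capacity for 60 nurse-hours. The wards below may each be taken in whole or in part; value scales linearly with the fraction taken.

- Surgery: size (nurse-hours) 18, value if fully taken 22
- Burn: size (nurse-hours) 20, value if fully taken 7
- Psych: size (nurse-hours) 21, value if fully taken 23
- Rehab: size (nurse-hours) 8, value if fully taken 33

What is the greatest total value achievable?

Rank by value-to-size ratio: Rehab 33/8≈4.12, Surgery 22/18≈1.22, Psych 23/21≈1.1, Burn 7/20≈0.35.
Take all of Rehab (8 nurse-hours, value 33) ; 52 nurse-hours left.
Take all of Surgery (18 nurse-hours, value 22) ; 34 nurse-hours left.
Psych: take in full, 21 nurse-hours for value 23 ; 13 left.
Fill the last 13 nurse-hours with part of Burn: 13/20 of it earns 4.55.
Total value = 82.55.

82.55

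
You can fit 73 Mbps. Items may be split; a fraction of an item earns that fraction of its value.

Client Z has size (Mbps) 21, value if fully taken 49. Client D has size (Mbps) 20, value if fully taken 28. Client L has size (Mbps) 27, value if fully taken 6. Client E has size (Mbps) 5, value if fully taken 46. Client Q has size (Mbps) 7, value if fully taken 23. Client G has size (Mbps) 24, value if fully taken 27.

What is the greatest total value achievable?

168.5

Best value per unit of size first: Client E 46/5≈9.2, Client Q 23/7≈3.29, Client Z 49/21≈2.33, Client D 28/20≈1.4, Client G 27/24≈1.12, Client L 6/27≈0.222.
Client E: take in full, 5 Mbps for value 46 → 68 left.
Take all of Client Q (7 Mbps, value 23) → 61 Mbps left.
Take all of Client Z (21 Mbps, value 49) → 40 Mbps left.
Take all of Client D (20 Mbps, value 28) → 20 Mbps left.
Fill the last 20 Mbps with part of Client G: 20/24 of it earns 22.5.
Total value = 168.5.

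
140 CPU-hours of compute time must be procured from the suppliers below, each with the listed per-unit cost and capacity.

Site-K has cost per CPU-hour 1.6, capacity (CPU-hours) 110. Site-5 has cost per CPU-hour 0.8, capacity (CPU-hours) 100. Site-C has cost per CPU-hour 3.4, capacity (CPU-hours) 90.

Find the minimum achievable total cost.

144

Fill from the cheapest supplier first.
Site-5 at 0.8: take all 100 CPU-hours ; 40 still needed.
Site-K (1.6): take the remaining 40 ; done.
Site-C: unused.
Cost = 100×0.8 + 40×1.6 = 144.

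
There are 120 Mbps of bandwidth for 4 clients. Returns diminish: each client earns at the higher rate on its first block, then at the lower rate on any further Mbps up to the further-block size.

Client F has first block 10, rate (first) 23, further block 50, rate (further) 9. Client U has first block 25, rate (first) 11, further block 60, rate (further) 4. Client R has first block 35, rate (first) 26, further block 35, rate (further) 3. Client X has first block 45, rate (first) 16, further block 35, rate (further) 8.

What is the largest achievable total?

Order all 8 blocks by rate: Client R/T1 26 > Client F/T1 23 > Client X/T1 16 > Client U/T1 11 > Client F/T2 9 > Client X/T2 8 > Client U/T2 4 > Client R/T2 3.
Client R T1 at 26: fill all 35 ; 85 left.
Client F/T1 (23): +10 ; 75 left.
Client X T1 at 16: fill all 45 ; 30 left.
Client U/T1 (11): +25 ; 5 left.
Client F/T2: +5 of 50 at 9; pool empty.
Total = 26×35 + 23×10 + 16×45 + 11×25 + 9×5 = 2180.

2180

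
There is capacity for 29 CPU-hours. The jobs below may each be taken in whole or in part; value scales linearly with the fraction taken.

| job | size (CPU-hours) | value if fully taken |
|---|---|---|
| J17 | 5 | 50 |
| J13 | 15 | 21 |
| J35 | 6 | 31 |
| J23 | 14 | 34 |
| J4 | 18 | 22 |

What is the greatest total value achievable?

Best value per unit of size first: J17 50/5≈10, J35 31/6≈5.17, J23 34/14≈2.43, J13 21/15≈1.4, J4 22/18≈1.22.
Take all of J17 (5 CPU-hours, value 50) — 24 CPU-hours left.
All 6 CPU-hours of J35 fit (value 31) — 18 remain.
J23: take in full, 14 CPU-hours for value 34 — 4 left.
Fill the last 4 CPU-hours with part of J13: 4/15 of it earns 5.6.
Total value = 120.6.

120.6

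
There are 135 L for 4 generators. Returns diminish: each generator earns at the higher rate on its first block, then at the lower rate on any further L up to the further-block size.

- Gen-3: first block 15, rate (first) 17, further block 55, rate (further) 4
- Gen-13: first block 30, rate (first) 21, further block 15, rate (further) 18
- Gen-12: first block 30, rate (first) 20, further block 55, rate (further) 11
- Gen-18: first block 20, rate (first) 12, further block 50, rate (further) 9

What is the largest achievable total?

2270

Rank every tier by rate: Gen-13/tier1 21 > Gen-12/tier1 20 > Gen-13/tier2 18 > Gen-3/tier1 17 > Gen-18/tier1 12 > Gen-12/tier2 11 > Gen-18/tier2 9 > Gen-3/tier2 4.
Fill Gen-13 tier1 block (30 at 21) — 105 left.
Gen-12/tier1 (20): +30 — 75 left.
Gen-13 tier2 at 18: fill all 15 — 60 left.
Fill Gen-3 tier1 block (15 at 17) — 45 left.
Gen-18 tier1 at 12: fill all 20 — 25 left.
25 remain; put them into Gen-12 tier2 at 11.
Total = 21×30 + 20×30 + 18×15 + 17×15 + 12×20 + 11×25 = 2270.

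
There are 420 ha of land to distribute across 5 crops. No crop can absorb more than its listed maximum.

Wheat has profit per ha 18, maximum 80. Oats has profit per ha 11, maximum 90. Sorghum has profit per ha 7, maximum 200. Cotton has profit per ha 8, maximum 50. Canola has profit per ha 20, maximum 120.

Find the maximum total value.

Rank by profit per ha: Canola 20 > Wheat 18 > Oats 11 > Cotton 8 > Sorghum 7.
Canola: +120 to 120 (cap) — 300 left.
Give Wheat 80 to hit its cap of 80 — 220 left.
Oats: +90 to 90 (cap) — 130 left.
Cotton: +50 to 50 (cap) — 80 left.
Sorghum has room for 200 but only 80 remain, so it gets 80.
Total = 18×80 + 11×90 + 7×80 + 8×50 + 20×120 = 5790.

5790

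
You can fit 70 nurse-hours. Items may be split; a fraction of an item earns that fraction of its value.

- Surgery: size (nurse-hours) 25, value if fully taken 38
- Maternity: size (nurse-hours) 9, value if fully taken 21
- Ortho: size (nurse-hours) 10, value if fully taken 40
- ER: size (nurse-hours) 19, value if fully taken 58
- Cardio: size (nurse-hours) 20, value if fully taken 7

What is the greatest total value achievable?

Rank by value-to-size ratio: Ortho 40/10≈4, ER 58/19≈3.05, Maternity 21/9≈2.33, Surgery 38/25≈1.52, Cardio 7/20≈0.35.
All 10 nurse-hours of Ortho fit (value 40) → 60 remain.
Take all of ER (19 nurse-hours, value 58) → 41 nurse-hours left.
Maternity: take in full, 9 nurse-hours for value 21 → 32 left.
All 25 nurse-hours of Surgery fit (value 38) → 7 remain.
Only 7 nurse-hours remain; take 7/20 of Cardio for value 7×7/20 = 2.45.
Total value = 159.45.

159.45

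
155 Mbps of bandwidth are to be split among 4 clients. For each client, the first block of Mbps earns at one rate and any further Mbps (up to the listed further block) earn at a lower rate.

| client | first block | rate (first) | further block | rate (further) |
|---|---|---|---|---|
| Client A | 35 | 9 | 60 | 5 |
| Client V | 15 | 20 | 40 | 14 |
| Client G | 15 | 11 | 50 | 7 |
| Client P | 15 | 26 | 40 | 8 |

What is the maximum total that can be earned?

Order all 8 blocks by rate: Client P/first 26 > Client V/first 20 > Client V/second 14 > Client G/first 11 > Client A/first 9 > Client P/second 8 > Client G/second 7 > Client A/second 5.
Client P first at 26: fill all 15 ; 140 left.
Client V/first (20): +15 ; 125 left.
Client V second at 14: fill all 40 ; 85 left.
Fill Client G first block (15 at 11) ; 70 left.
Fill Client A first block (35 at 9) ; 35 left.
Client P second at 8: only 35 left, fill 35.
Total = 26×15 + 20×15 + 14×40 + 11×15 + 9×35 + 8×35 = 2010.

2010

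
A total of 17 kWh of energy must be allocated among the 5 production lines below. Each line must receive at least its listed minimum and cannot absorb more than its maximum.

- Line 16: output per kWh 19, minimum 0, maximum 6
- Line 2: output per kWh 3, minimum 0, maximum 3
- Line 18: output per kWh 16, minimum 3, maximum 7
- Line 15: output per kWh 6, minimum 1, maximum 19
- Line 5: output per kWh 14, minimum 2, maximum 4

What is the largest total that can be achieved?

Meeting every minimum uses 0+0+3+1+2 = 6 kWh, leaving 11.
Highest output per kWh first: Line 16 19 > Line 18 16 > Line 5 14 > Line 15 6 > Line 2 3.
Line 16: +6 to 6 (cap) — 5 left.
Give Line 18 4 more to hit its cap of 7 — 1 left.
Only 1 left; Line 5 takes them to reach 3.
Total = 19×6 + 16×7 + 6×1 + 14×3 = 274.

274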